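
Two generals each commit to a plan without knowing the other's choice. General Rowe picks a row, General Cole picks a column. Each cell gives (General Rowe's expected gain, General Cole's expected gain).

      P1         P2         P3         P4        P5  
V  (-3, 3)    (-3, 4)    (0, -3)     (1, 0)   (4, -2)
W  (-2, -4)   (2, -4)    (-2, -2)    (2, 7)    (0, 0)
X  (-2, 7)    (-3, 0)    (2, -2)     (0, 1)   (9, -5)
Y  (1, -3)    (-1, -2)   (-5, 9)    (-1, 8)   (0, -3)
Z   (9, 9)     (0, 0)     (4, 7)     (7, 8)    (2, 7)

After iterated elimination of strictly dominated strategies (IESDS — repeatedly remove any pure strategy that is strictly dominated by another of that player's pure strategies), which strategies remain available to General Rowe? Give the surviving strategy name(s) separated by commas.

Z

For General Rowe, Z strictly dominates Y on the remaining columns (P1: 9>1, P2: 0>-1, P3: 4>-5, P4: 7>-1, P5: 2>0); eliminate Y.
General Cole's strategy P3 is strictly dominated by P4 (V: 0>-3, W: 7>-2, X: 1>-2, Z: 8>7) and is removed.
Column P5 is eliminated: P4 beats it against every remaining row (V: 0>-2, W: 7>0, X: 1>-5, Z: 8>7).
Row V is eliminated: W beats it against every remaining column (P1: -2>-3, P2: 2>-3, P4: 2>1).
General Rowe's strategy X is strictly dominated by Z (P1: 9>-2, P2: 0>-3, P4: 7>0) and is removed.
For General Cole, P4 strictly dominates P2 on the remaining rows (W: 7>-4, Z: 8>0); eliminate P2.
General Rowe's strategy W is strictly dominated by Z (P1: 9>-2, P4: 7>2) and is removed.
General Cole's strategy P4 is strictly dominated by P1 (Z: 9>8) and is removed.
Among the remaining strategies, none is strictly dominated by another pure strategy of the same player, so the elimination stops.
Surviving strategies — General Rowe: {Z}; General Cole: {P1}.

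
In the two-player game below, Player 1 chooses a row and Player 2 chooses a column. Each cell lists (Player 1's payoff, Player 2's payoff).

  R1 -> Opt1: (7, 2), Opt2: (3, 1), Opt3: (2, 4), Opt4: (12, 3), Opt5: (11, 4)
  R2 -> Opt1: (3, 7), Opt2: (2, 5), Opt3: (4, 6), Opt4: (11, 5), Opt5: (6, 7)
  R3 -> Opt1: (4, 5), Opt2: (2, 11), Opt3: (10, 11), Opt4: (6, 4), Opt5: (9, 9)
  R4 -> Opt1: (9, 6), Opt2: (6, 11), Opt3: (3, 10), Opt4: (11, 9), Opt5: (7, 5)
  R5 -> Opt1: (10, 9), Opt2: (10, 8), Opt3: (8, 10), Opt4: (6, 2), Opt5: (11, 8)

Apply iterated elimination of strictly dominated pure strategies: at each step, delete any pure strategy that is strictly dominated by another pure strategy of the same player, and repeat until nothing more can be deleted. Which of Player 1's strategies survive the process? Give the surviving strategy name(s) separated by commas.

R1, R3, R5

Player 2's strategy Opt4 is strictly dominated by Opt3 (R1: 4>3, R2: 6>5, R3: 11>4, R4: 10>9, R5: 10>2) and is removed.
For Player 1, R5 strictly dominates R2 on the remaining columns (Opt1: 10>3, Opt2: 10>2, Opt3: 8>4, Opt5: 11>6); eliminate R2.
For Player 1, R5 strictly dominates R4 on the remaining columns (Opt1: 10>9, Opt2: 10>6, Opt3: 8>3, Opt5: 11>7); eliminate R4.
For Player 2, Opt3 strictly dominates Opt1 on the remaining rows (R1: 4>2, R3: 11>5, R5: 10>9); eliminate Opt1.
Among the remaining strategies, none is strictly dominated by another pure strategy of the same player, so the elimination stops.
Surviving strategies — Player 1: {R1, R3, R5}; Player 2: {Opt2, Opt3, Opt5}.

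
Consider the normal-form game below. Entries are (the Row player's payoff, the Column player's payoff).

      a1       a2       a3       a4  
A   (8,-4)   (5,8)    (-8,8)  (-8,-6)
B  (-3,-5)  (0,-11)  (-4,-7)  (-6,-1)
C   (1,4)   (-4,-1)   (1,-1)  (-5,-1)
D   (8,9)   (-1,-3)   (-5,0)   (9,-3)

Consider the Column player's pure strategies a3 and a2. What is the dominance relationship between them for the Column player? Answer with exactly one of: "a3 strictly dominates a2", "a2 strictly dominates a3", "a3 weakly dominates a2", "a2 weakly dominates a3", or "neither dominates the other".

a3 weakly dominates a2

a3's payoffs vs a2's, by the Row player's action — A: 8=8, B: -7>-11, C: -1=-1, D: 0>-3.
a3 is at least as good everywhere and strictly better somewhere (tied only at A, C), so a3 weakly but not strictly dominates a2.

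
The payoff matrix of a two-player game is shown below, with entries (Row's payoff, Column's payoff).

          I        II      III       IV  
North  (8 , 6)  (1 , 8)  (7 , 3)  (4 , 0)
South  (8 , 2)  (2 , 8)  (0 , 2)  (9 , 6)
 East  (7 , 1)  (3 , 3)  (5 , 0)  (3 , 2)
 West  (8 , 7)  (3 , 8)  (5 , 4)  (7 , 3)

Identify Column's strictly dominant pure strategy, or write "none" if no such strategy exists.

II

II vs I: North: 8>6, South: 8>2, East: 3>1, West: 8>7.
II vs III: North: 8>3, South: 8>2, East: 3>0, West: 8>4.
II vs IV: North: 8>0, South: 8>6, East: 3>2, West: 8>3.
II strictly beats every other strategy against every opponent action, so it is strictly dominant.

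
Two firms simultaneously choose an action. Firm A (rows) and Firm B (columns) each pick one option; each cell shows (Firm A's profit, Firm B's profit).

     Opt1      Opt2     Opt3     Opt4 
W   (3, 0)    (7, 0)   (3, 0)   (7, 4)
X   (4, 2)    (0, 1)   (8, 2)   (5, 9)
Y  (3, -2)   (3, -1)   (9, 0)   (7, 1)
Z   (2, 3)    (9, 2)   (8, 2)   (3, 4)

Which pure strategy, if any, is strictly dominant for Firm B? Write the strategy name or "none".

Opt4

Opt4 vs Opt1: W: 4>0, X: 9>2, Y: 1>-2, Z: 4>3.
Opt4 vs Opt2: W: 4>0, X: 9>1, Y: 1>-1, Z: 4>2.
Opt4 vs Opt3: W: 4>0, X: 9>2, Y: 1>0, Z: 4>2.
Opt4 strictly beats every other strategy against every opponent action, so it is strictly dominant.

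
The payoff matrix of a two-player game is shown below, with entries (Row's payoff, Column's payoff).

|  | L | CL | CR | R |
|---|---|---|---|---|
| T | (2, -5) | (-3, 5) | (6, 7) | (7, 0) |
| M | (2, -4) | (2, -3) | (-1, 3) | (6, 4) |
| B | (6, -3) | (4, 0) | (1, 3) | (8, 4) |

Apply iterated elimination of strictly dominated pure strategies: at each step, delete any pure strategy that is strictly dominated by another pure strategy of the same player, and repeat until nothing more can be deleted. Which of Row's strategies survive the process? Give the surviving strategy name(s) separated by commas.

Row M is eliminated: B beats it against every remaining column (L: 6>2, CL: 4>2, CR: 1>-1, R: 8>6).
Column's strategy L is strictly dominated by CL (T: 5>-5, B: 0>-3) and is removed.
For Column, CR strictly dominates CL on the remaining rows (T: 7>5, B: 3>0); eliminate CL.
Among the remaining strategies, none is strictly dominated by another pure strategy of the same player, so the elimination stops.
Surviving strategies — Row: {T, B}; Column: {CR, R}.

T, B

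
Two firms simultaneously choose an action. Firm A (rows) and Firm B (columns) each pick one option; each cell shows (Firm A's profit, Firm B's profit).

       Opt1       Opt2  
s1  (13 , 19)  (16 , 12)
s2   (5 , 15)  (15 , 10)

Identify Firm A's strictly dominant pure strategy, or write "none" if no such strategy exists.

s1 vs s2: Opt1: 13>5, Opt2: 16>15.
s1 strictly beats every other strategy against every opponent action, so it is strictly dominant.

s1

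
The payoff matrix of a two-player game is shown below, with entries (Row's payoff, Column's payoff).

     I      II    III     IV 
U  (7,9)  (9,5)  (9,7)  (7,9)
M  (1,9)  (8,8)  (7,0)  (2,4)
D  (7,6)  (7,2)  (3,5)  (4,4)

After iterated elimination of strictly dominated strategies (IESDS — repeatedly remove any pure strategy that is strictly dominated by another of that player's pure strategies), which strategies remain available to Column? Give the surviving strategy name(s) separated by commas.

I, IV

Row M is eliminated: U beats it against every remaining column (I: 7>1, II: 9>8, III: 9>7, IV: 7>2).
For Column, I strictly dominates II on the remaining rows (U: 9>5, D: 6>2); eliminate II.
Column's strategy III is strictly dominated by I (U: 9>7, D: 6>5) and is removed.
Among the remaining strategies, none is strictly dominated by another pure strategy of the same player, so the elimination stops.
Surviving strategies — Row: {U, D}; Column: {I, IV}.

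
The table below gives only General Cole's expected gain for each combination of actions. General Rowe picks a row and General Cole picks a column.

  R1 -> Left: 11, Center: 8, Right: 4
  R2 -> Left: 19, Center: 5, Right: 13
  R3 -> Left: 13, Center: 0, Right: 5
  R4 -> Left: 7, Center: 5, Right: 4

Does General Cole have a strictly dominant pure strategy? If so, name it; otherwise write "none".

Left

Left vs Center: R1: 11>8, R2: 19>5, R3: 13>0, R4: 7>5.
Left vs Right: R1: 11>4, R2: 19>13, R3: 13>5, R4: 7>4.
Left strictly beats every other strategy against every opponent action, so it is strictly dominant.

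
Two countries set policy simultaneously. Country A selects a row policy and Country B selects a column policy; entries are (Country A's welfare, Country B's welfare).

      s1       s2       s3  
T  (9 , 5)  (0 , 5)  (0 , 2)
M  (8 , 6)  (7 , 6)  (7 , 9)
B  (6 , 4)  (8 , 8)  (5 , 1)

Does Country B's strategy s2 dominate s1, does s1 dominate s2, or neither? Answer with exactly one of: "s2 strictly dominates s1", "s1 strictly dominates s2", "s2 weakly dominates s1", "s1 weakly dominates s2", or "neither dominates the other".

s2 weakly dominates s1

s2's payoffs vs s1's, by Country A's action — T: 5=5, M: 6=6, B: 8>4.
s2 is at least as good everywhere and strictly better somewhere (tied only at T, M), so s2 weakly but not strictly dominates s1.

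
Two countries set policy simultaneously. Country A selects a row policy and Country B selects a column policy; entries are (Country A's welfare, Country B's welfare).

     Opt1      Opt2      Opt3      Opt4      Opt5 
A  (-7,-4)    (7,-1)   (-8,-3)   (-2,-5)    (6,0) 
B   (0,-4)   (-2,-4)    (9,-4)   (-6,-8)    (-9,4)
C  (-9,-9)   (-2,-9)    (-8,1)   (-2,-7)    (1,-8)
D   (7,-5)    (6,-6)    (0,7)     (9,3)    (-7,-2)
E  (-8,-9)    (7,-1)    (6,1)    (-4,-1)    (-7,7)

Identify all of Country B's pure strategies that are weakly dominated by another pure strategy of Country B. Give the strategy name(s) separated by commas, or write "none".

Opt3 weakly dominates Opt1 — A: -3>-4, B: -4=-4, C: 1>-9, D: 7>-5, E: 1>-9.
Opt2: dominated, since Opt5 does at least as well everywhere (A: 0>-1, B: 4>-4, C: -8>-9, D: -2>-6, E: 7>-1).
Opt3 is not dominated — it holds its own against Opt1 at A (-3>-4); Opt2 at C (1>-9); Opt4 at A (-3>-5); Opt5 at C (1>-8).
Opt4 is weakly dominated by Opt3 (A: -3>-5, B: -4>-8, C: 1>-7, D: 7>3, E: 1>-1).
Opt5 is not dominated — it holds its own against Opt1 at A (0>-4); Opt2 at A (0>-1); Opt3 at A (0>-3); Opt4 at A (0>-5).

Opt1, Opt2, Opt4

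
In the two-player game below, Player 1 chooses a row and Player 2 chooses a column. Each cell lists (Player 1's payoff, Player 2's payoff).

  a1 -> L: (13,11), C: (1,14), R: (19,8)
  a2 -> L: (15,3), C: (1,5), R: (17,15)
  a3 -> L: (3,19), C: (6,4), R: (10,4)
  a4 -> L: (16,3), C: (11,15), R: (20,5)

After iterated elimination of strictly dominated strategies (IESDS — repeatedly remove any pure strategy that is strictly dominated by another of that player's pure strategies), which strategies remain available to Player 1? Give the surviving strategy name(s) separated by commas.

a4

For Player 1, a4 strictly dominates a1 on the remaining columns (L: 16>13, C: 11>1, R: 20>19); eliminate a1.
Row a2 is eliminated: a4 beats it against every remaining column (L: 16>15, C: 11>1, R: 20>17).
Row a3 is eliminated: a4 beats it against every remaining column (L: 16>3, C: 11>6, R: 20>10).
Player 2's strategy L is strictly dominated by C (a4: 15>3) and is removed.
For Player 2, C strictly dominates R on the remaining rows (a4: 15>5); eliminate R.
Among the remaining strategies, none is strictly dominated by another pure strategy of the same player, so the elimination stops.
Surviving strategies — Player 1: {a4}; Player 2: {C}.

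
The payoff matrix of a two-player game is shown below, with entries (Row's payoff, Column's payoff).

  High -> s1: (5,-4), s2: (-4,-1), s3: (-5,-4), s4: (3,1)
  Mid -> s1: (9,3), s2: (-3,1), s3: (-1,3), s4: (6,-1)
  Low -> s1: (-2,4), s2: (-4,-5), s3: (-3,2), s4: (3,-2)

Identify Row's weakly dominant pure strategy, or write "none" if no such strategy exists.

Mid

Mid vs High: s1: 9>5, s2: -3>-4, s3: -1>-5, s4: 6>3.
Mid vs Low: s1: 9>-2, s2: -3>-4, s3: -1>-3, s4: 6>3.
Mid is at least as good as every other strategy against every opponent action, so it is weakly dominant.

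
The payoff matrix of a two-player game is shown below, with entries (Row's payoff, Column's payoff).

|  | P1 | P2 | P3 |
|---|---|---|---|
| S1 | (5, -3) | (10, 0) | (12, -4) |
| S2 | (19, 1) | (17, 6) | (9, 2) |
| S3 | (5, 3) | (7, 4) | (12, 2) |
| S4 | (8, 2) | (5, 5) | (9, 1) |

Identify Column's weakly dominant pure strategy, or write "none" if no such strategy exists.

P2 vs P1: S1: 0>-3, S2: 6>1, S3: 4>3, S4: 5>2.
P2 vs P3: S1: 0>-4, S2: 6>2, S3: 4>2, S4: 5>1.
P2 is at least as good as every other strategy against every opponent action, so it is weakly dominant.

P2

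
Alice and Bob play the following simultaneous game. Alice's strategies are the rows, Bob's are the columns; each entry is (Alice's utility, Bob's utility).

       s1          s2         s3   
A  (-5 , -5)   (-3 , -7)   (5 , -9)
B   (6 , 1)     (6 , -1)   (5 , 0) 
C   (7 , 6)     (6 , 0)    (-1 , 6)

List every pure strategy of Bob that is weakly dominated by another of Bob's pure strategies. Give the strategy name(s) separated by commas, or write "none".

Nothing dominates s1: s2 at A (-5>-7); s3 at A (-5>-9).
s2 is weakly dominated by s1 (A: -5>-7, B: 1>-1, C: 6>0).
s3 is weakly dominated by s1 (A: -5>-9, B: 1>0, C: 6=6).

s2, s3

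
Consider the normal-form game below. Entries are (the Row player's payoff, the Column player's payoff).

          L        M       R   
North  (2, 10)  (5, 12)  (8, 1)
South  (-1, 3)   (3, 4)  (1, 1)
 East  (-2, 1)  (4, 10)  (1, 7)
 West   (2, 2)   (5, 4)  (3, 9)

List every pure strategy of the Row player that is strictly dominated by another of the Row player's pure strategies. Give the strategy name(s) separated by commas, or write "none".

South, East

North is not dominated — it holds its own against South at L (2>-1); East at L (2>-2); West at L (2=2).
South: dominated, since North does at least as well everywhere (L: 2>-1, M: 5>3, R: 8>1).
North strictly dominates East — L: 2>-2, M: 5>4, R: 8>1.
West: no other strategy beats it everywhere (North at L (2=2); South at L (2>-1); East at L (2>-2)).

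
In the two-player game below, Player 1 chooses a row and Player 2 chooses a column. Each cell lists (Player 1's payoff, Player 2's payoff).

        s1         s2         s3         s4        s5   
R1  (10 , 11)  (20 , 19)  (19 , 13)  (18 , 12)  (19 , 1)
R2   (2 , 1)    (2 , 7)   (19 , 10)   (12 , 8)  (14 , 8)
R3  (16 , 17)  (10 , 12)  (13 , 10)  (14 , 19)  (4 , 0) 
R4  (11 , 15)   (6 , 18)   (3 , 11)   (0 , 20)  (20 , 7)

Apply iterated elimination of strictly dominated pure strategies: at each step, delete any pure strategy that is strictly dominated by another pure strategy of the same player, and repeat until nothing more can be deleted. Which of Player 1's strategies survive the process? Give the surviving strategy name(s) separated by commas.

R1, R2

Player 2's strategy s1 is strictly dominated by s4 (R1: 12>11, R2: 8>1, R3: 19>17, R4: 20>15) and is removed.
Player 1's strategy R3 is strictly dominated by R1 (s2: 20>10, s3: 19>13, s4: 18>14, s5: 19>4) and is removed.
Player 2's strategy s5 is strictly dominated by s3 (R1: 13>1, R2: 10>8, R4: 11>7) and is removed.
For Player 1, R1 strictly dominates R4 on the remaining columns (s2: 20>6, s3: 19>3, s4: 18>0); eliminate R4.
Column s4 is eliminated: s3 beats it against every remaining row (R1: 13>12, R2: 10>8).
Among the remaining strategies, none is strictly dominated by another pure strategy of the same player, so the elimination stops.
Surviving strategies — Player 1: {R1, R2}; Player 2: {s2, s3}.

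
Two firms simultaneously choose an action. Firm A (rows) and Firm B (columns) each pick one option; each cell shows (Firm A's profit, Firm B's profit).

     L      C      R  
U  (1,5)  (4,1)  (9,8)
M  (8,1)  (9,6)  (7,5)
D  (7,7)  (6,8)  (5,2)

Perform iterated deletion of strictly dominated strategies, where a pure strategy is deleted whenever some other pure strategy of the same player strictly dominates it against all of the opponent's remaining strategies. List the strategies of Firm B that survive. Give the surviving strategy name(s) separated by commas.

Firm A's strategy D is strictly dominated by M (L: 8>7, C: 9>6, R: 7>5) and is removed.
Firm B's strategy L is strictly dominated by R (U: 8>5, M: 5>1) and is removed.
Among the remaining strategies, none is strictly dominated by another pure strategy of the same player, so the elimination stops.
Surviving strategies — Firm A: {U, M}; Firm B: {C, R}.

C, R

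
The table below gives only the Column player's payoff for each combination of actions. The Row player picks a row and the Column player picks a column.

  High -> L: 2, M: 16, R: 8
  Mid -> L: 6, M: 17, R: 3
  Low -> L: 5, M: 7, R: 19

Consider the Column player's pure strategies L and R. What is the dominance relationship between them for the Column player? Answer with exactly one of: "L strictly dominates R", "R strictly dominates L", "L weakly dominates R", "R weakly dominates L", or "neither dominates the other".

neither dominates the other

L's payoffs vs R's, by the Row player's action — High: 2<8, Mid: 6>3, Low: 5<19.
L does better at Mid but worse at High, Low; neither strategy dominates the other.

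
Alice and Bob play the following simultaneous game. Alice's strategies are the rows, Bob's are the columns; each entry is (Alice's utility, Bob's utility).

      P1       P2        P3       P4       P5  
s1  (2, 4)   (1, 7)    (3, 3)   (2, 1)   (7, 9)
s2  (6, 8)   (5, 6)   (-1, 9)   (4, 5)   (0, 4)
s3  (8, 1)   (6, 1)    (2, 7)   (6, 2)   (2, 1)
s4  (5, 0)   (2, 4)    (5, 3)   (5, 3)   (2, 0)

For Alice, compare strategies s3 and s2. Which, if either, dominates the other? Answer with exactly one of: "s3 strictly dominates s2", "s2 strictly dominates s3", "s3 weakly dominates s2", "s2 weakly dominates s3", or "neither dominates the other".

Compare s3 to s2 across each opponent action: P1: 8>6, P2: 6>5, P3: 2>-1, P4: 6>4, P5: 2>0.
Every comparison favours s3, so s3 strictly dominates s2.

s3 strictly dominates s2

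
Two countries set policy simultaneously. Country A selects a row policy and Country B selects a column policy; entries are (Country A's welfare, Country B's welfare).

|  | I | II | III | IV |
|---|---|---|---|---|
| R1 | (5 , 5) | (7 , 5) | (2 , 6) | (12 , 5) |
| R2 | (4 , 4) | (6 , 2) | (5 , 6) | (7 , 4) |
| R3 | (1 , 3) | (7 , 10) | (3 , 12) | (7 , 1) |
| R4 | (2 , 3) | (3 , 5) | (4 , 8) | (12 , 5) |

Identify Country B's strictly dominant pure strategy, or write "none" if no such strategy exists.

III vs I: R1: 6>5, R2: 6>4, R3: 12>3, R4: 8>3.
III vs II: R1: 6>5, R2: 6>2, R3: 12>10, R4: 8>5.
III vs IV: R1: 6>5, R2: 6>4, R3: 12>1, R4: 8>5.
III strictly beats every other strategy against every opponent action, so it is strictly dominant.

III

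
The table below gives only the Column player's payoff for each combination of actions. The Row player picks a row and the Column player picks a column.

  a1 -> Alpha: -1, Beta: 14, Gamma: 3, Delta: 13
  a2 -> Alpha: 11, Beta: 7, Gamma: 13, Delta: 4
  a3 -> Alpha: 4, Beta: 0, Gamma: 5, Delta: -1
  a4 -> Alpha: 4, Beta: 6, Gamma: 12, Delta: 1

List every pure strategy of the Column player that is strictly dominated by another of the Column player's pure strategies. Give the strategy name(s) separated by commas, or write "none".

Alpha, Delta

Alpha: dominated, since Gamma does at least as well everywhere (a1: 3>-1, a2: 13>11, a3: 5>4, a4: 12>4).
Nothing dominates Beta: Alpha at a1 (14>-1); Gamma at a1 (14>3); Delta at a1 (14>13).
Gamma is not dominated — it holds its own against Alpha at a1 (3>-1); Beta at a2 (13>7); Delta at a2 (13>4).
Beta strictly dominates Delta — a1: 14>13, a2: 7>4, a3: 0>-1, a4: 6>1.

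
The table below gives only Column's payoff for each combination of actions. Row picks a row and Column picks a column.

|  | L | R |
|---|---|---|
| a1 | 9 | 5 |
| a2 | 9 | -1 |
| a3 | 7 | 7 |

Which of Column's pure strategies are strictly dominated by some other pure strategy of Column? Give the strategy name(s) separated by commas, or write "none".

none

L: no other strategy beats it everywhere (R at a1 (9>5)).
R is not dominated — it holds its own against L at a3 (7=7).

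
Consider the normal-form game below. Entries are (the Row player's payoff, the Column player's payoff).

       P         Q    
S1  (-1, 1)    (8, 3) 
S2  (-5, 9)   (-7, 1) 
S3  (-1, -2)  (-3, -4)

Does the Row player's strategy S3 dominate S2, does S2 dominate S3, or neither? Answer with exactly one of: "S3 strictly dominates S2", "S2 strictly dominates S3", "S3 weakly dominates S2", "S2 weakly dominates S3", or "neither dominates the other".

Compare S3 to S2 across every action of the Column player: P: -1>-5, Q: -3>-7.
Every comparison favours S3, so S3 strictly dominates S2.

S3 strictly dominates S2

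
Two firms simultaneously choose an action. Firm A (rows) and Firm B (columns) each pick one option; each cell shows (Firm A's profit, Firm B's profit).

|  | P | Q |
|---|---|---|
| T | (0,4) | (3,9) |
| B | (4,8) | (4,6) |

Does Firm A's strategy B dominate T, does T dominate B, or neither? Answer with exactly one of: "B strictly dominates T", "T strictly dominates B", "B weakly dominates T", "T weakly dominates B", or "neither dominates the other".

B's payoffs vs T's, by Firm B's action — P: 4>0, Q: 4>3.
B gives a strictly higher payoff against each opponent action, so B strictly dominates T.

B strictly dominates T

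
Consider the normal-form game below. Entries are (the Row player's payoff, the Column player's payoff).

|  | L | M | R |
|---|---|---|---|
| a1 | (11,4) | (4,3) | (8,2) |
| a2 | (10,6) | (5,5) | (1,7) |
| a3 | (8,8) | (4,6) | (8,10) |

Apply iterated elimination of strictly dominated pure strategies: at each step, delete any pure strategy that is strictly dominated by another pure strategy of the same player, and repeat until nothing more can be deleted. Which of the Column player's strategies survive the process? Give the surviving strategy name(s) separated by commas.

L, R

Column M is eliminated: L beats it against every remaining row (a1: 4>3, a2: 6>5, a3: 8>6).
For the Row player, a1 strictly dominates a2 on the remaining columns (L: 11>10, R: 8>1); eliminate a2.
Among the remaining strategies, none is strictly dominated by another pure strategy of the same player, so the elimination stops.
Surviving strategies — the Row player: {a1, a3}; the Column player: {L, R}.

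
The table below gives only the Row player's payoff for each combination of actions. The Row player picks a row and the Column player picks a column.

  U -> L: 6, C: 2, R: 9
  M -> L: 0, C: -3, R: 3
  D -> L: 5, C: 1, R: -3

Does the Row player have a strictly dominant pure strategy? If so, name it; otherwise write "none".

U

U vs M: L: 6>0, C: 2>-3, R: 9>3.
U vs D: L: 6>5, C: 2>1, R: 9>-3.
U strictly beats every other strategy against every opponent action, so it is strictly dominant.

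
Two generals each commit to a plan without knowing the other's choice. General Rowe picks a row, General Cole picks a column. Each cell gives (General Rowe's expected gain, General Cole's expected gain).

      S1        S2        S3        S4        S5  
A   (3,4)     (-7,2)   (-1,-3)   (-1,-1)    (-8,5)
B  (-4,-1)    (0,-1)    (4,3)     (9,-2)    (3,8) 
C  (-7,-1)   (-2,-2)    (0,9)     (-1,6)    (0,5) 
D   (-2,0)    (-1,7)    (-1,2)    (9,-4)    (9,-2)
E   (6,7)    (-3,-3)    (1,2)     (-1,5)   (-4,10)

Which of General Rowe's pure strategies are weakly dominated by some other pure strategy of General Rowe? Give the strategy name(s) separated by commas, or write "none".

A, C

A: dominated, since E does at least as well everywhere (S1: 6>3, S2: -3>-7, S3: 1>-1, S4: -1=-1, S5: -4>-8).
Nothing dominates B: A at S2 (0>-7); C at S1 (-4>-7); D at S2 (0>-1); E at S2 (0>-3).
C: dominated, since B does at least as well everywhere (S1: -4>-7, S2: 0>-2, S3: 4>0, S4: 9>-1, S5: 3>0).
D: no other strategy beats it everywhere (A at S2 (-1>-7); B at S1 (-2>-4); C at S1 (-2>-7); E at S2 (-1>-3)).
Nothing dominates E: A at S1 (6>3); B at S1 (6>-4); C at S1 (6>-7); D at S1 (6>-2).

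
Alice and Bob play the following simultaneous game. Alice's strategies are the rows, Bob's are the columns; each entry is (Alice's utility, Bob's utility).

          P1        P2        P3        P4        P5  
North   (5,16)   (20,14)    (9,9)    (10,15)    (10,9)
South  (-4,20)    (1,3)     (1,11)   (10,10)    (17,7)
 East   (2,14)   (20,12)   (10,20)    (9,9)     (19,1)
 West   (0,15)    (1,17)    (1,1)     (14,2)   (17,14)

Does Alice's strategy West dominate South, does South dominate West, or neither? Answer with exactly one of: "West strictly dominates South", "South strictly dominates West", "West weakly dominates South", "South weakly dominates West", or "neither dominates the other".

West's payoffs vs South's, by Bob's action — P1: 0>-4, P2: 1=1, P3: 1=1, P4: 14>10, P5: 17=17.
West is at least as good everywhere and strictly better somewhere (tied only at P2, P3, P5), so West weakly but not strictly dominates South.

West weakly dominates South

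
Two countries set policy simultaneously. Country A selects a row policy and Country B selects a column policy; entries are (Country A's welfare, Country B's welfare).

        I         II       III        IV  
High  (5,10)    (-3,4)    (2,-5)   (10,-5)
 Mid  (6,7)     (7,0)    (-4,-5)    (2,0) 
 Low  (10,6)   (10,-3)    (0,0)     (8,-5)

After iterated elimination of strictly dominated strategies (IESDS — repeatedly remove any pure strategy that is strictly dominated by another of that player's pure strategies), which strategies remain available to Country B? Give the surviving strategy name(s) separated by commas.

Country A's strategy Mid is strictly dominated by Low (I: 10>6, II: 10>7, III: 0>-4, IV: 8>2) and is removed.
For Country B, I strictly dominates II on the remaining rows (High: 10>4, Low: 6>-3); eliminate II.
Column III is eliminated: I beats it against every remaining row (High: 10>-5, Low: 6>0).
Column IV is eliminated: I beats it against every remaining row (High: 10>-5, Low: 6>-5).
Row High is eliminated: Low beats it against every remaining column (I: 10>5).
Among the remaining strategies, none is strictly dominated by another pure strategy of the same player, so the elimination stops.
Surviving strategies — Country A: {Low}; Country B: {I}.

I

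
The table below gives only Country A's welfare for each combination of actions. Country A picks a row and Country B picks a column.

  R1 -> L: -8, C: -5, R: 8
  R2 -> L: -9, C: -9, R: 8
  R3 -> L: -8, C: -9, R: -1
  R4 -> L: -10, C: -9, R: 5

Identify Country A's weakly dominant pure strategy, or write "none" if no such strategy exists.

R1

R1 vs R2: L: -8>-9, C: -5>-9, R: 8=8.
R1 vs R3: L: -8=-8, C: -5>-9, R: 8>-1.
R1 vs R4: L: -8>-10, C: -5>-9, R: 8>5.
R1 is at least as good as every other strategy against every opponent action, so it is weakly dominant.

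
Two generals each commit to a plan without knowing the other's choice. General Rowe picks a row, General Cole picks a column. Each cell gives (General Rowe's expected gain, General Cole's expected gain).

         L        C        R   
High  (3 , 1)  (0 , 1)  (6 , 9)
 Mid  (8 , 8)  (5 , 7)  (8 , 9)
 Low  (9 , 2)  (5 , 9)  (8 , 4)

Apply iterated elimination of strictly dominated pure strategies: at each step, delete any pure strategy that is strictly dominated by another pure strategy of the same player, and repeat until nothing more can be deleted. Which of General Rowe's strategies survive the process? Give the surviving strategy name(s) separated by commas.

For General Rowe, Mid strictly dominates High on the remaining columns (L: 8>3, C: 5>0, R: 8>6); eliminate High.
Column L is eliminated: R beats it against every remaining row (Mid: 9>8, Low: 4>2).
Among the remaining strategies, none is strictly dominated by another pure strategy of the same player, so the elimination stops.
Surviving strategies — General Rowe: {Mid, Low}; General Cole: {C, R}.

Mid, Low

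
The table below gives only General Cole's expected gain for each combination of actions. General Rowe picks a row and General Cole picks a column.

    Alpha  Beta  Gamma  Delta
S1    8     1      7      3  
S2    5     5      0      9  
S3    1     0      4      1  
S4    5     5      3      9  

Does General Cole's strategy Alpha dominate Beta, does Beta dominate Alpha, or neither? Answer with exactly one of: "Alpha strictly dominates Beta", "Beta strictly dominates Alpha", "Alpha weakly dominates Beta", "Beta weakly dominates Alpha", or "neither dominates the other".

Alpha's payoffs vs Beta's, by General Rowe's action — S1: 8>1, S2: 5=5, S3: 1>0, S4: 5=5.
Alpha is at least as good everywhere and strictly better somewhere (tied only at S2, S4), so Alpha weakly but not strictly dominates Beta.

Alpha weakly dominates Beta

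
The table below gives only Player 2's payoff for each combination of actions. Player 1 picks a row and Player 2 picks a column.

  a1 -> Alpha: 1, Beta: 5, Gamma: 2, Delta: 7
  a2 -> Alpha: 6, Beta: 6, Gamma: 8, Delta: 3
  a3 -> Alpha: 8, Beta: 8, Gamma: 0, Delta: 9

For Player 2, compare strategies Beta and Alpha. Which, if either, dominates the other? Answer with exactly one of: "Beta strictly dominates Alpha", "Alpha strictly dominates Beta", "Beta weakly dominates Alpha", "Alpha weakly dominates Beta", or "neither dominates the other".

Beta's payoffs vs Alpha's, by Player 1's action — a1: 5>1, a2: 6=6, a3: 8=8.
Beta is at least as good everywhere and strictly better somewhere (tied only at a2, a3), so Beta weakly but not strictly dominates Alpha.

Beta weakly dominates Alpha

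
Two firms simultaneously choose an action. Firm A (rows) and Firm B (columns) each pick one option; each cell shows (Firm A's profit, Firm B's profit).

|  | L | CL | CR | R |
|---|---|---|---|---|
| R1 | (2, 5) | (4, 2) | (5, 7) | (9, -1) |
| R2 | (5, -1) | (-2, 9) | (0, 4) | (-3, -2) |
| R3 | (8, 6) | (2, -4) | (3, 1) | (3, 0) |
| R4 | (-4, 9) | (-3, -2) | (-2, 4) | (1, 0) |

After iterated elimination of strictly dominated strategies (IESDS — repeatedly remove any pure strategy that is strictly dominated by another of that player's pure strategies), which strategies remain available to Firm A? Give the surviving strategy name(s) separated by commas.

Firm A's strategy R2 is strictly dominated by R3 (L: 8>5, CL: 2>-2, CR: 3>0, R: 3>-3) and is removed.
Row R4 is eliminated: R1 beats it against every remaining column (L: 2>-4, CL: 4>-3, CR: 5>-2, R: 9>1).
For Firm B, L strictly dominates CL on the remaining rows (R1: 5>2, R3: 6>-4); eliminate CL.
Firm B's strategy R is strictly dominated by L (R1: 5>-1, R3: 6>0) and is removed.
Among the remaining strategies, none is strictly dominated by another pure strategy of the same player, so the elimination stops.
Surviving strategies — Firm A: {R1, R3}; Firm B: {L, CR}.

R1, R3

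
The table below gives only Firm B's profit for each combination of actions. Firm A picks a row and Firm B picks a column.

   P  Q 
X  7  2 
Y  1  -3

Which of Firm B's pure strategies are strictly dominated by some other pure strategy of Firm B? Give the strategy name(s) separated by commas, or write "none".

Q

Nothing dominates P: Q at X (7>2).
Q: dominated, since P does at least as well everywhere (X: 7>2, Y: 1>-3).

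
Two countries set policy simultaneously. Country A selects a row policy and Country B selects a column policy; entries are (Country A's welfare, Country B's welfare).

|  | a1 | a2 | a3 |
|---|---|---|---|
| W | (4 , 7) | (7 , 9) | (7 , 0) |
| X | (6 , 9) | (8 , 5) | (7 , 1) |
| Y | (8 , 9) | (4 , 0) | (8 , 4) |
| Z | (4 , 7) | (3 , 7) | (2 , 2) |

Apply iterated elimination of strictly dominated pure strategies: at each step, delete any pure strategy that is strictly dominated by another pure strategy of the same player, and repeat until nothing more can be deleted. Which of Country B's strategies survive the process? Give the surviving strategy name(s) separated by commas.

Row Z is eliminated: X beats it against every remaining column (a1: 6>4, a2: 8>3, a3: 7>2).
For Country B, a1 strictly dominates a3 on the remaining rows (W: 7>0, X: 9>1, Y: 9>4); eliminate a3.
Country A's strategy W is strictly dominated by X (a1: 6>4, a2: 8>7) and is removed.
Country B's strategy a2 is strictly dominated by a1 (X: 9>5, Y: 9>0) and is removed.
For Country A, Y strictly dominates X on the remaining columns (a1: 8>6); eliminate X.
Among the remaining strategies, none is strictly dominated by another pure strategy of the same player, so the elimination stops.
Surviving strategies — Country A: {Y}; Country B: {a1}.

a1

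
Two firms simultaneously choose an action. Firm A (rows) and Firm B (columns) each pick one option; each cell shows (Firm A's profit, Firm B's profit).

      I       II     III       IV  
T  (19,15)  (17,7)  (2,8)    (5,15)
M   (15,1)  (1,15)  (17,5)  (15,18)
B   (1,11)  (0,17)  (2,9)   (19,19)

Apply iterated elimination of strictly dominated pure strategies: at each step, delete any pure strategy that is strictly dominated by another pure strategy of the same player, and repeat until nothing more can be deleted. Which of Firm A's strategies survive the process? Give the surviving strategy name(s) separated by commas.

Firm B's strategy II is strictly dominated by IV (T: 15>7, M: 18>15, B: 19>17) and is removed.
Column III is eliminated: IV beats it against every remaining row (T: 15>8, M: 18>5, B: 19>9).
Among the remaining strategies, none is strictly dominated by another pure strategy of the same player, so the elimination stops.
Surviving strategies — Firm A: {T, M, B}; Firm B: {I, IV}.

T, M, B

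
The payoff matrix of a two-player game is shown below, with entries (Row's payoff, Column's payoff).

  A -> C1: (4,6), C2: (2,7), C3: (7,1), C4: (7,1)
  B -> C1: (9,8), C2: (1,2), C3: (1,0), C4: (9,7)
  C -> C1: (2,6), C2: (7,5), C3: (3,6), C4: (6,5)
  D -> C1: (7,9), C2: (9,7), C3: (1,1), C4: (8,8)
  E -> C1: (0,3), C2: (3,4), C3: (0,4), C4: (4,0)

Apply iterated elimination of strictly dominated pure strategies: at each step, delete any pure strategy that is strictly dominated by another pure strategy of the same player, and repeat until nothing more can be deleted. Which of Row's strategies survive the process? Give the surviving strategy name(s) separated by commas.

For Row, C strictly dominates E on the remaining columns (C1: 2>0, C2: 7>3, C3: 3>0, C4: 6>4); eliminate E.
Column C4 is eliminated: C1 beats it against every remaining row (A: 6>1, B: 8>7, C: 6>5, D: 9>8).
Among the remaining strategies, none is strictly dominated by another pure strategy of the same player, so the elimination stops.
Surviving strategies — Row: {A, B, C, D}; Column: {C1, C2, C3}.

A, B, C, D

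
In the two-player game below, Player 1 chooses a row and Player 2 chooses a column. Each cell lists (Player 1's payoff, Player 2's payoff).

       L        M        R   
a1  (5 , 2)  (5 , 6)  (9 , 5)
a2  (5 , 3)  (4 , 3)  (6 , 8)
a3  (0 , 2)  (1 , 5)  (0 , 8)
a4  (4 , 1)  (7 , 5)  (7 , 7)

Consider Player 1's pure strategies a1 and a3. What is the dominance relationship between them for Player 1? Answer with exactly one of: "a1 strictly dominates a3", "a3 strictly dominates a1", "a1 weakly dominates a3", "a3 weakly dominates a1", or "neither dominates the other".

a1 strictly dominates a3

Compare a1 to a3 across every action of Player 2: L: 5>0, M: 5>1, R: 9>0.
a1 gives a strictly higher payoff against every action of Player 2, so a1 strictly dominates a3.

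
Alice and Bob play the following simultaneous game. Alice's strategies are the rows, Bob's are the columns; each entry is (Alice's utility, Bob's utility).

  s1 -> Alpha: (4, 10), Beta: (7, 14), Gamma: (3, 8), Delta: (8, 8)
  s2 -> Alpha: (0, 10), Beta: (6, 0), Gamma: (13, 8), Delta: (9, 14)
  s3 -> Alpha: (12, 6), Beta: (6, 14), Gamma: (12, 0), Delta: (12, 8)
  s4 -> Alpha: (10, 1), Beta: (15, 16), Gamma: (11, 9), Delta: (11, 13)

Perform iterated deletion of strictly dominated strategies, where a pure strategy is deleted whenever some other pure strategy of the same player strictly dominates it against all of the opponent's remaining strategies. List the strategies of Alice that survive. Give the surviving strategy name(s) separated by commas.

s4

Row s1 is eliminated: s4 beats it against every remaining column (Alpha: 10>4, Beta: 15>7, Gamma: 11>3, Delta: 11>8).
Column Alpha is eliminated: Delta beats it against every remaining row (s2: 14>10, s3: 8>6, s4: 13>1).
Column Gamma is eliminated: Delta beats it against every remaining row (s2: 14>8, s3: 8>0, s4: 13>9).
Alice's strategy s2 is strictly dominated by s4 (Beta: 15>6, Delta: 11>9) and is removed.
For Bob, Beta strictly dominates Delta on the remaining rows (s3: 14>8, s4: 16>13); eliminate Delta.
Row s3 is eliminated: s4 beats it against every remaining column (Beta: 15>6).
Among the remaining strategies, none is strictly dominated by another pure strategy of the same player, so the elimination stops.
Surviving strategies — Alice: {s4}; Bob: {Beta}.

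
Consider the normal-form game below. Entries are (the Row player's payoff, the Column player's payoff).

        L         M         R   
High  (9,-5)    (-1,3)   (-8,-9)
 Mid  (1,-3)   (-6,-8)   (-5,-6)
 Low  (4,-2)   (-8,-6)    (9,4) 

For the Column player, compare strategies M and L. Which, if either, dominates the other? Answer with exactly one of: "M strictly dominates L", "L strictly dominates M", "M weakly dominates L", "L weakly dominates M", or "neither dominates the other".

Compare M to L across each opponent action: High: 3>-5, Mid: -8<-3, Low: -6<-2.
M does better at High but worse at Mid, Low; neither strategy dominates the other.

neither dominates the other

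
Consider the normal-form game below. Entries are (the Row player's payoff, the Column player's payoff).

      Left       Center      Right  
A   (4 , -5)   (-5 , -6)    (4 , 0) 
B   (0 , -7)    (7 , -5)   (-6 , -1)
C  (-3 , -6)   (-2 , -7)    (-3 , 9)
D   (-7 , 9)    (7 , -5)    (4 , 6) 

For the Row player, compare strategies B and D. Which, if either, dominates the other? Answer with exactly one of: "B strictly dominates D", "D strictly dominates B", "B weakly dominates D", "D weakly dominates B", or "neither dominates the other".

neither dominates the other

B's payoffs vs D's, by the Column player's action — Left: 0>-7, Center: 7=7, Right: -6<4.
B does better at Left but worse at Right; neither strategy dominates the other.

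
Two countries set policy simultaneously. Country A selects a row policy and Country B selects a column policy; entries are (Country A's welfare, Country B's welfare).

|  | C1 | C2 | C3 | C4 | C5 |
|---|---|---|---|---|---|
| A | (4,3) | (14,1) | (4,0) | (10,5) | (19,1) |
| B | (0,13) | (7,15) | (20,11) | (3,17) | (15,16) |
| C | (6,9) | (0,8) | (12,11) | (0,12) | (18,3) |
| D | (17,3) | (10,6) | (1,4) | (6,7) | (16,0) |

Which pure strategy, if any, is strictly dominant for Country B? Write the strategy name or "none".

C4 vs C1: A: 5>3, B: 17>13, C: 12>9, D: 7>3.
C4 vs C2: A: 5>1, B: 17>15, C: 12>8, D: 7>6.
C4 vs C3: A: 5>0, B: 17>11, C: 12>11, D: 7>4.
C4 vs C5: A: 5>1, B: 17>16, C: 12>3, D: 7>0.
C4 strictly beats every other strategy against every opponent action, so it is strictly dominant.

C4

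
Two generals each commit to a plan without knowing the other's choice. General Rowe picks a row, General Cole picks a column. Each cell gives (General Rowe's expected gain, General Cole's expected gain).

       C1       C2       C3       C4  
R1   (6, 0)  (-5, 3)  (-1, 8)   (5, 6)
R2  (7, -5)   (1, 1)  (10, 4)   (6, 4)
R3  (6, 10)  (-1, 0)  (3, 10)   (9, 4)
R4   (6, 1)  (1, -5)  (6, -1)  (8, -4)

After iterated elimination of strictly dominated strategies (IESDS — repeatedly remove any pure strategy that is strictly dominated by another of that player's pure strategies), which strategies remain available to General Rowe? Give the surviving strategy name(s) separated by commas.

General Rowe's strategy R1 is strictly dominated by R2 (C1: 7>6, C2: 1>-5, C3: 10>-1, C4: 6>5) and is removed.
For General Cole, C3 strictly dominates C2 on the remaining rows (R2: 4>1, R3: 10>0, R4: -1>-5); eliminate C2.
Among the remaining strategies, none is strictly dominated by another pure strategy of the same player, so the elimination stops.
Surviving strategies — General Rowe: {R2, R3, R4}; General Cole: {C1, C3, C4}.

R2, R3, R4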